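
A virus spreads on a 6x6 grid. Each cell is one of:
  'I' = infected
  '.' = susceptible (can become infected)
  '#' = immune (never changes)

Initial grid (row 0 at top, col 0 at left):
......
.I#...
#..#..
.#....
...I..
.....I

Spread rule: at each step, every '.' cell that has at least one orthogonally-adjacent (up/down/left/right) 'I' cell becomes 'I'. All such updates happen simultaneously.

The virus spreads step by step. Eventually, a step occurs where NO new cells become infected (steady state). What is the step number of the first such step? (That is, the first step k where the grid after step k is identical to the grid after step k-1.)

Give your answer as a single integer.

Step 0 (initial): 3 infected
Step 1: +9 new -> 12 infected
Step 2: +8 new -> 20 infected
Step 3: +5 new -> 25 infected
Step 4: +6 new -> 31 infected
Step 5: +1 new -> 32 infected
Step 6: +0 new -> 32 infected

Answer: 6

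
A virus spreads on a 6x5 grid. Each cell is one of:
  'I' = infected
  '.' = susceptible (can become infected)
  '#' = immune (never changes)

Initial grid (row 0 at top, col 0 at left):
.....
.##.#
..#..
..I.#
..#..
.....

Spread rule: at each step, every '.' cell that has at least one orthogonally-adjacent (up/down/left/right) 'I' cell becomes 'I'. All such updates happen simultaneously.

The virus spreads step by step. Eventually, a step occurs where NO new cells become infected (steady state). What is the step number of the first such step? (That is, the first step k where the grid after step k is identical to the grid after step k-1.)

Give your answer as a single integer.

Answer: 7

Derivation:
Step 0 (initial): 1 infected
Step 1: +2 new -> 3 infected
Step 2: +5 new -> 8 infected
Step 3: +7 new -> 15 infected
Step 4: +5 new -> 20 infected
Step 5: +3 new -> 23 infected
Step 6: +1 new -> 24 infected
Step 7: +0 new -> 24 infected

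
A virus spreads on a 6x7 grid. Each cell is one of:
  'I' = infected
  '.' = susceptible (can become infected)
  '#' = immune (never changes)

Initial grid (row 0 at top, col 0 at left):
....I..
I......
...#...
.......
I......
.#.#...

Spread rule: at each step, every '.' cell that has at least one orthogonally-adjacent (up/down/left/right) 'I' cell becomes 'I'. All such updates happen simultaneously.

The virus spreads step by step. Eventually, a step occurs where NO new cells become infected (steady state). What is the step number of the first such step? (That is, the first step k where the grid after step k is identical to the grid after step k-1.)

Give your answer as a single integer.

Step 0 (initial): 3 infected
Step 1: +9 new -> 12 infected
Step 2: +10 new -> 22 infected
Step 3: +7 new -> 29 infected
Step 4: +4 new -> 33 infected
Step 5: +3 new -> 36 infected
Step 6: +2 new -> 38 infected
Step 7: +1 new -> 39 infected
Step 8: +0 new -> 39 infected

Answer: 8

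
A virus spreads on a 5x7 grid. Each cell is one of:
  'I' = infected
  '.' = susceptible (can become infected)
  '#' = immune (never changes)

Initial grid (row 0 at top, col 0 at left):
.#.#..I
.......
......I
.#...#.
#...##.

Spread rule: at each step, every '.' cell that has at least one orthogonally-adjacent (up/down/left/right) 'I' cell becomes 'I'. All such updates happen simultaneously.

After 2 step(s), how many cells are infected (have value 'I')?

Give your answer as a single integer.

Step 0 (initial): 2 infected
Step 1: +4 new -> 6 infected
Step 2: +4 new -> 10 infected

Answer: 10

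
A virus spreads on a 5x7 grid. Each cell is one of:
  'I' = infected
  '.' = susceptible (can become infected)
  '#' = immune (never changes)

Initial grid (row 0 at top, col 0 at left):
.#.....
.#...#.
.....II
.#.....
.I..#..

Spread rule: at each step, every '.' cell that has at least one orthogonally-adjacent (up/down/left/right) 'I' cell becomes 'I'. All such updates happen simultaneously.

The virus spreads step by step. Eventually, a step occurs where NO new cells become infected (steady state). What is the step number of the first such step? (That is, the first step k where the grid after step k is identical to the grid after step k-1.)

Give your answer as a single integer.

Answer: 6

Derivation:
Step 0 (initial): 3 infected
Step 1: +6 new -> 9 infected
Step 2: +9 new -> 18 infected
Step 3: +6 new -> 24 infected
Step 4: +4 new -> 28 infected
Step 5: +2 new -> 30 infected
Step 6: +0 new -> 30 infected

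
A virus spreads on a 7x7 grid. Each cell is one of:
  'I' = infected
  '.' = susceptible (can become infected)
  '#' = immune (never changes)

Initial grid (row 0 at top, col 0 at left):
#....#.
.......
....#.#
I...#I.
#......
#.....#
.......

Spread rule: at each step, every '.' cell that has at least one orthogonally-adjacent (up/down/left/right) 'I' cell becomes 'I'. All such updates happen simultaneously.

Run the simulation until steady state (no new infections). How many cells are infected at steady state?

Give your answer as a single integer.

Step 0 (initial): 2 infected
Step 1: +5 new -> 7 infected
Step 2: +8 new -> 15 infected
Step 3: +10 new -> 25 infected
Step 4: +11 new -> 36 infected
Step 5: +5 new -> 41 infected
Step 6: +0 new -> 41 infected

Answer: 41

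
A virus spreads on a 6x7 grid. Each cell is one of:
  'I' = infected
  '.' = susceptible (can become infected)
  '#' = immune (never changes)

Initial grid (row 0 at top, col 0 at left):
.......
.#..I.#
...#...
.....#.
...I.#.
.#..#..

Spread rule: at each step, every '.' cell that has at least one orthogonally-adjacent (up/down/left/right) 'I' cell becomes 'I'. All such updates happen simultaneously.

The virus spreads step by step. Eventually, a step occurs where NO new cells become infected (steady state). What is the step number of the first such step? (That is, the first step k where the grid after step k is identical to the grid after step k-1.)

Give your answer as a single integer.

Answer: 8

Derivation:
Step 0 (initial): 2 infected
Step 1: +8 new -> 10 infected
Step 2: +8 new -> 18 infected
Step 3: +6 new -> 24 infected
Step 4: +5 new -> 29 infected
Step 5: +3 new -> 32 infected
Step 6: +2 new -> 34 infected
Step 7: +1 new -> 35 infected
Step 8: +0 new -> 35 infected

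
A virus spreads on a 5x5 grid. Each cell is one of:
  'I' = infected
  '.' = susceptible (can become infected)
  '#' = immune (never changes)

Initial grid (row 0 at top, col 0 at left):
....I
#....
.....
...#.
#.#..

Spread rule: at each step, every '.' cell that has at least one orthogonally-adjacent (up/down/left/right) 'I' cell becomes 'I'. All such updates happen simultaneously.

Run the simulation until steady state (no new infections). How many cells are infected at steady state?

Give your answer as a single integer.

Step 0 (initial): 1 infected
Step 1: +2 new -> 3 infected
Step 2: +3 new -> 6 infected
Step 3: +4 new -> 10 infected
Step 4: +4 new -> 14 infected
Step 5: +3 new -> 17 infected
Step 6: +2 new -> 19 infected
Step 7: +2 new -> 21 infected
Step 8: +0 new -> 21 infected

Answer: 21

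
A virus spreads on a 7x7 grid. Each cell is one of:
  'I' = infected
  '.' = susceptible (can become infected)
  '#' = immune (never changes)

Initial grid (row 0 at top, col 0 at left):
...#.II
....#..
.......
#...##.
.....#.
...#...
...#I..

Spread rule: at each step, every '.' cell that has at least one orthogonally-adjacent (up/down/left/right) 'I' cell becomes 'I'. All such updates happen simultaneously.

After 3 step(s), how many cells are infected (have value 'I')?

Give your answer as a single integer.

Answer: 17

Derivation:
Step 0 (initial): 3 infected
Step 1: +5 new -> 8 infected
Step 2: +5 new -> 13 infected
Step 3: +4 new -> 17 infected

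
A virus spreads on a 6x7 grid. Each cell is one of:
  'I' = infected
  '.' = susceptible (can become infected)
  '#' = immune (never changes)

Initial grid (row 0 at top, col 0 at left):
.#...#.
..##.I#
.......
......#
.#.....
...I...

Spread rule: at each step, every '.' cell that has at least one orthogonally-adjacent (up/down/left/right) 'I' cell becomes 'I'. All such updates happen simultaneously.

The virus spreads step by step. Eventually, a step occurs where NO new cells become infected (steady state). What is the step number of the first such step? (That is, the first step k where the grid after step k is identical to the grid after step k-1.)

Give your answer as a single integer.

Step 0 (initial): 2 infected
Step 1: +5 new -> 7 infected
Step 2: +9 new -> 16 infected
Step 3: +7 new -> 23 infected
Step 4: +5 new -> 28 infected
Step 5: +2 new -> 30 infected
Step 6: +2 new -> 32 infected
Step 7: +1 new -> 33 infected
Step 8: +1 new -> 34 infected
Step 9: +0 new -> 34 infected

Answer: 9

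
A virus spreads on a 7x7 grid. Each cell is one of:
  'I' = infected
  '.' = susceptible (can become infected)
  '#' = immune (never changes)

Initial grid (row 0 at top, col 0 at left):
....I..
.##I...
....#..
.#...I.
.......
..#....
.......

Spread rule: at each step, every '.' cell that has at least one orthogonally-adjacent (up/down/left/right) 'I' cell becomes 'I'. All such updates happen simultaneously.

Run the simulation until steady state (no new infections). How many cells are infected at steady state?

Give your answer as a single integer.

Step 0 (initial): 3 infected
Step 1: +8 new -> 11 infected
Step 2: +9 new -> 20 infected
Step 3: +8 new -> 28 infected
Step 4: +6 new -> 34 infected
Step 5: +4 new -> 38 infected
Step 6: +3 new -> 41 infected
Step 7: +2 new -> 43 infected
Step 8: +1 new -> 44 infected
Step 9: +0 new -> 44 infected

Answer: 44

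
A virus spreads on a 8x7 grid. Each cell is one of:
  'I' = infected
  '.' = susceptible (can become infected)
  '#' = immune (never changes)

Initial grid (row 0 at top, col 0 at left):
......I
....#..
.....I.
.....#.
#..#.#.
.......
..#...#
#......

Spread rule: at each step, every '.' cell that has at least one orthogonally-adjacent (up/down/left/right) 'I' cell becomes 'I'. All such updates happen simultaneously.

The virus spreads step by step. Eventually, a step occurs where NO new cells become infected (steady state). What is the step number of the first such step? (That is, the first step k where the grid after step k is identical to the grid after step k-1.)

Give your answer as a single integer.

Step 0 (initial): 2 infected
Step 1: +5 new -> 7 infected
Step 2: +4 new -> 11 infected
Step 3: +6 new -> 17 infected
Step 4: +6 new -> 23 infected
Step 5: +8 new -> 31 infected
Step 6: +8 new -> 39 infected
Step 7: +3 new -> 42 infected
Step 8: +4 new -> 46 infected
Step 9: +2 new -> 48 infected
Step 10: +0 new -> 48 infected

Answer: 10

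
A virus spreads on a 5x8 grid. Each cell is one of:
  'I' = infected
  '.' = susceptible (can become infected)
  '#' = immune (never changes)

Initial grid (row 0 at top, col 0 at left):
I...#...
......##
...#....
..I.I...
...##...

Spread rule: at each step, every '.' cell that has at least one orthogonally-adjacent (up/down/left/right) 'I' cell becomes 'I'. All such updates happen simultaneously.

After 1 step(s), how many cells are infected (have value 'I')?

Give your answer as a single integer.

Step 0 (initial): 3 infected
Step 1: +8 new -> 11 infected

Answer: 11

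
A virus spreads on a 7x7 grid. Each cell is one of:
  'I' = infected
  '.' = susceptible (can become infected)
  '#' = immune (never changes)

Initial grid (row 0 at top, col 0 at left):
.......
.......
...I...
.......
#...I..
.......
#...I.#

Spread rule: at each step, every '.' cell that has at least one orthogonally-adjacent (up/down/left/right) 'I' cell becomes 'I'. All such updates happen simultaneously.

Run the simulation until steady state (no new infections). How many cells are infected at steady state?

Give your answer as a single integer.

Answer: 46

Derivation:
Step 0 (initial): 3 infected
Step 1: +10 new -> 13 infected
Step 2: +12 new -> 25 infected
Step 3: +12 new -> 37 infected
Step 4: +6 new -> 43 infected
Step 5: +3 new -> 46 infected
Step 6: +0 new -> 46 infected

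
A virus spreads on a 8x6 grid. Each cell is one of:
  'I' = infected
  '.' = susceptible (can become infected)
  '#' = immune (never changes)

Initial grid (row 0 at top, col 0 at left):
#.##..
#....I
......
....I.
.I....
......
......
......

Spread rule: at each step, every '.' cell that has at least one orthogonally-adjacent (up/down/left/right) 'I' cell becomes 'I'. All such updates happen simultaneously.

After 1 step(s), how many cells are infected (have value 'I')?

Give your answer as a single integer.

Step 0 (initial): 3 infected
Step 1: +11 new -> 14 infected

Answer: 14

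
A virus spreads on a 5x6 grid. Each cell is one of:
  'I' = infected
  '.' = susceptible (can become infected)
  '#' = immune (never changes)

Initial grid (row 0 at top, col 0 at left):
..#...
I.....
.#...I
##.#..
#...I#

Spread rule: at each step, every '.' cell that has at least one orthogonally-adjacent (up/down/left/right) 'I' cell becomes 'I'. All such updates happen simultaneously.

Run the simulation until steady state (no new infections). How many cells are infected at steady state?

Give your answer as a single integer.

Step 0 (initial): 3 infected
Step 1: +8 new -> 11 infected
Step 2: +6 new -> 17 infected
Step 3: +5 new -> 22 infected
Step 4: +1 new -> 23 infected
Step 5: +0 new -> 23 infected

Answer: 23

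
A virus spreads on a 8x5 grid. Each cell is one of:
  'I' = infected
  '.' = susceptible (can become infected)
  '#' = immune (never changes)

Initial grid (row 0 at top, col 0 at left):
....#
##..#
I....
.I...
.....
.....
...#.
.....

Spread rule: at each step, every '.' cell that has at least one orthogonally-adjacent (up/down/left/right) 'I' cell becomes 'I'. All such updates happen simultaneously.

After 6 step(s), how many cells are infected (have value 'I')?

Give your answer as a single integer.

Answer: 34

Derivation:
Step 0 (initial): 2 infected
Step 1: +4 new -> 6 infected
Step 2: +5 new -> 11 infected
Step 3: +7 new -> 18 infected
Step 4: +8 new -> 26 infected
Step 5: +5 new -> 31 infected
Step 6: +3 new -> 34 infected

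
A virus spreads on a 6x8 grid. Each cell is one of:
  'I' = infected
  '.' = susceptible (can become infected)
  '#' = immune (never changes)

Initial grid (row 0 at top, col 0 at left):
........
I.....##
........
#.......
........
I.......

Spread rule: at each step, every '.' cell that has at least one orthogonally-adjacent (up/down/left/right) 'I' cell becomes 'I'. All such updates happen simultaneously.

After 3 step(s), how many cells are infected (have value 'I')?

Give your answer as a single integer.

Step 0 (initial): 2 infected
Step 1: +5 new -> 7 infected
Step 2: +5 new -> 12 infected
Step 3: +6 new -> 18 infected

Answer: 18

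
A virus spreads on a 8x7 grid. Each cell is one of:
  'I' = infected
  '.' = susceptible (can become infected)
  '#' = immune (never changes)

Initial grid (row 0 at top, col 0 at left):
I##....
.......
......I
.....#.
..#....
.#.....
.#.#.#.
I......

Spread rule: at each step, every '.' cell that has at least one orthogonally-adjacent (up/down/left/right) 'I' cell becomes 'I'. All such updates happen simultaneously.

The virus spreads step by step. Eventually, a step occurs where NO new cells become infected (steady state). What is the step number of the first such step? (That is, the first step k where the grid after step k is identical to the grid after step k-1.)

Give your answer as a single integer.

Answer: 6

Derivation:
Step 0 (initial): 3 infected
Step 1: +6 new -> 9 infected
Step 2: +8 new -> 17 infected
Step 3: +12 new -> 29 infected
Step 4: +11 new -> 40 infected
Step 5: +8 new -> 48 infected
Step 6: +0 new -> 48 infected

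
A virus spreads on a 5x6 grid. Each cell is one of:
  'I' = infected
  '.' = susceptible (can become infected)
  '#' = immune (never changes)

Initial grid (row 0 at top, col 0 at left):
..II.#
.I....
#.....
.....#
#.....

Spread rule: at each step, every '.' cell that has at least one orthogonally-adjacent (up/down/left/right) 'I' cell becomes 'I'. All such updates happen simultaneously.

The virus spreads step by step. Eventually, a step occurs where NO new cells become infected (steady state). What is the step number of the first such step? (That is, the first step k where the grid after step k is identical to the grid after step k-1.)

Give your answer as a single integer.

Step 0 (initial): 3 infected
Step 1: +6 new -> 9 infected
Step 2: +5 new -> 14 infected
Step 3: +6 new -> 20 infected
Step 4: +4 new -> 24 infected
Step 5: +1 new -> 25 infected
Step 6: +1 new -> 26 infected
Step 7: +0 new -> 26 infected

Answer: 7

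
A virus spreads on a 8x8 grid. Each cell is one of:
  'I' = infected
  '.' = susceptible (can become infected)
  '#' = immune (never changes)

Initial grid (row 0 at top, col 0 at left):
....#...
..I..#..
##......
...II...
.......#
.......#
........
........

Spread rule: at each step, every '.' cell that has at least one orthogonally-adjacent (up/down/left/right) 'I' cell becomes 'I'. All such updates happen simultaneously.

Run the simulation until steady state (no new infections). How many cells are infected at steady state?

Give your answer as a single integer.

Step 0 (initial): 3 infected
Step 1: +10 new -> 13 infected
Step 2: +11 new -> 24 infected
Step 3: +10 new -> 34 infected
Step 4: +9 new -> 43 infected
Step 5: +7 new -> 50 infected
Step 6: +6 new -> 56 infected
Step 7: +2 new -> 58 infected
Step 8: +0 new -> 58 infected

Answer: 58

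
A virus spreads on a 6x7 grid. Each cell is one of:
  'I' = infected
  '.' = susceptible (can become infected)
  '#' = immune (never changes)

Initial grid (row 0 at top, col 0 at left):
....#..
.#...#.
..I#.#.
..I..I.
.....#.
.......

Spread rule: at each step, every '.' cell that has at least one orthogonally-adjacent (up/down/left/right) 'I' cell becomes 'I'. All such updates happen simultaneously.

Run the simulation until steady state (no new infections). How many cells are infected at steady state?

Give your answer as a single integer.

Answer: 36

Derivation:
Step 0 (initial): 3 infected
Step 1: +7 new -> 10 infected
Step 2: +11 new -> 21 infected
Step 3: +10 new -> 31 infected
Step 4: +4 new -> 35 infected
Step 5: +1 new -> 36 infected
Step 6: +0 new -> 36 infected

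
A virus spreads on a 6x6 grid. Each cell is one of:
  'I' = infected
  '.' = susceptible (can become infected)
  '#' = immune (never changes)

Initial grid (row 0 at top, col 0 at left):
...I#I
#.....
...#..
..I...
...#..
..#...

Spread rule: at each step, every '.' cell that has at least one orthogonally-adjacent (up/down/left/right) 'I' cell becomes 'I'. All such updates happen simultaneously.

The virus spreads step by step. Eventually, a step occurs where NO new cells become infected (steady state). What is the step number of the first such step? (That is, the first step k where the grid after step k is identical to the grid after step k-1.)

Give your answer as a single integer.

Step 0 (initial): 3 infected
Step 1: +7 new -> 10 infected
Step 2: +8 new -> 18 infected
Step 3: +8 new -> 26 infected
Step 4: +3 new -> 29 infected
Step 5: +2 new -> 31 infected
Step 6: +0 new -> 31 infected

Answer: 6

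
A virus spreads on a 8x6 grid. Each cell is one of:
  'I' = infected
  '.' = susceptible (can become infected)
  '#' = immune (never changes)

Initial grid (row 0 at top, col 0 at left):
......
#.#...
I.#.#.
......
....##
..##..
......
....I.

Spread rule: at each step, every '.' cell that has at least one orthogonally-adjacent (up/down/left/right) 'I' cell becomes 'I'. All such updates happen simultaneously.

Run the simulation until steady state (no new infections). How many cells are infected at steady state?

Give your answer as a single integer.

Step 0 (initial): 2 infected
Step 1: +5 new -> 7 infected
Step 2: +7 new -> 14 infected
Step 3: +7 new -> 21 infected
Step 4: +8 new -> 29 infected
Step 5: +4 new -> 33 infected
Step 6: +3 new -> 36 infected
Step 7: +3 new -> 39 infected
Step 8: +1 new -> 40 infected
Step 9: +0 new -> 40 infected

Answer: 40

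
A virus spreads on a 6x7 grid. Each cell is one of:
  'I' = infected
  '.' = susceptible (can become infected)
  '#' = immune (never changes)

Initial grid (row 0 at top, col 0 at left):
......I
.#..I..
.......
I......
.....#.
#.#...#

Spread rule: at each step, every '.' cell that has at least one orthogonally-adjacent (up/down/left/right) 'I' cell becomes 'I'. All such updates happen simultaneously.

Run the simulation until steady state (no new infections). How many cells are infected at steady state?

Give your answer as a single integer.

Step 0 (initial): 3 infected
Step 1: +9 new -> 12 infected
Step 2: +10 new -> 22 infected
Step 3: +9 new -> 31 infected
Step 4: +4 new -> 35 infected
Step 5: +2 new -> 37 infected
Step 6: +0 new -> 37 infected

Answer: 37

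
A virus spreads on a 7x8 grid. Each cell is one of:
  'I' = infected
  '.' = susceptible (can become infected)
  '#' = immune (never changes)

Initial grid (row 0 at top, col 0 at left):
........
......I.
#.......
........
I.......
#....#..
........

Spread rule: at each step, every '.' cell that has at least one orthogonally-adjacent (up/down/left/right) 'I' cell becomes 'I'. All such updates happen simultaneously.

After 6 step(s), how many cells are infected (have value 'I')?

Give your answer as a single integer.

Answer: 53

Derivation:
Step 0 (initial): 2 infected
Step 1: +6 new -> 8 infected
Step 2: +9 new -> 17 infected
Step 3: +11 new -> 28 infected
Step 4: +14 new -> 42 infected
Step 5: +7 new -> 49 infected
Step 6: +4 new -> 53 infected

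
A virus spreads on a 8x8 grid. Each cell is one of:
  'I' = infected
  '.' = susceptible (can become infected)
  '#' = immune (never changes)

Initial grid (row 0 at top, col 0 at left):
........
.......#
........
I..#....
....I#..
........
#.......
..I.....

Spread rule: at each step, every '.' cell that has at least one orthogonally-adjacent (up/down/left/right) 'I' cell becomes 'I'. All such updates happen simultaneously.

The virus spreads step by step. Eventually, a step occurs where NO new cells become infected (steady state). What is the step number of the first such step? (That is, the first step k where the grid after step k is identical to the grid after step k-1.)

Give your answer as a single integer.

Step 0 (initial): 3 infected
Step 1: +9 new -> 12 infected
Step 2: +16 new -> 28 infected
Step 3: +11 new -> 39 infected
Step 4: +11 new -> 50 infected
Step 5: +8 new -> 58 infected
Step 6: +1 new -> 59 infected
Step 7: +1 new -> 60 infected
Step 8: +0 new -> 60 infected

Answer: 8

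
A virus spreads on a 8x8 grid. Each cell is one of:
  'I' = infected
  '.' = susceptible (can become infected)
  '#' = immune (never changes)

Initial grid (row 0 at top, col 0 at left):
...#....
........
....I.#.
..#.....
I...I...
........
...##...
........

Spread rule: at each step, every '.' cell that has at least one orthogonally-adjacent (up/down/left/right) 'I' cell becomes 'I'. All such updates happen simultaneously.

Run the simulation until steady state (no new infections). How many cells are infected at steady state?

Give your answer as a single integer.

Step 0 (initial): 3 infected
Step 1: +10 new -> 13 infected
Step 2: +14 new -> 27 infected
Step 3: +12 new -> 39 infected
Step 4: +11 new -> 50 infected
Step 5: +7 new -> 57 infected
Step 6: +2 new -> 59 infected
Step 7: +0 new -> 59 infected

Answer: 59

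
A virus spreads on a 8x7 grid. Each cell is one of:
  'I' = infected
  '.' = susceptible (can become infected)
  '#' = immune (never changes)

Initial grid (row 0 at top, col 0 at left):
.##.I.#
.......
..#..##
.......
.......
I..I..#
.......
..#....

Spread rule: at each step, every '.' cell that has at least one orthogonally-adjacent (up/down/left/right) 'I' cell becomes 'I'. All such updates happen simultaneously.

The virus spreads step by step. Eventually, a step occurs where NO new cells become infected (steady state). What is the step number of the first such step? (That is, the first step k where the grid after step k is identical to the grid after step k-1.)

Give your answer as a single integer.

Step 0 (initial): 3 infected
Step 1: +10 new -> 13 infected
Step 2: +14 new -> 27 infected
Step 3: +11 new -> 38 infected
Step 4: +7 new -> 45 infected
Step 5: +3 new -> 48 infected
Step 6: +0 new -> 48 infected

Answer: 6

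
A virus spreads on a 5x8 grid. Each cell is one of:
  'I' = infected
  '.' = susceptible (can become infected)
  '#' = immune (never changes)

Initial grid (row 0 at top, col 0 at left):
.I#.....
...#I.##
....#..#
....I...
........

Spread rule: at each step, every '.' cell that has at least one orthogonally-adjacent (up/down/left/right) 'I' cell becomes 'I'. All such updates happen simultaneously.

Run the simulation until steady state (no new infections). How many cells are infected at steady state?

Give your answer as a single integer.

Answer: 34

Derivation:
Step 0 (initial): 3 infected
Step 1: +7 new -> 10 infected
Step 2: +11 new -> 21 infected
Step 3: +8 new -> 29 infected
Step 4: +4 new -> 33 infected
Step 5: +1 new -> 34 infected
Step 6: +0 new -> 34 infected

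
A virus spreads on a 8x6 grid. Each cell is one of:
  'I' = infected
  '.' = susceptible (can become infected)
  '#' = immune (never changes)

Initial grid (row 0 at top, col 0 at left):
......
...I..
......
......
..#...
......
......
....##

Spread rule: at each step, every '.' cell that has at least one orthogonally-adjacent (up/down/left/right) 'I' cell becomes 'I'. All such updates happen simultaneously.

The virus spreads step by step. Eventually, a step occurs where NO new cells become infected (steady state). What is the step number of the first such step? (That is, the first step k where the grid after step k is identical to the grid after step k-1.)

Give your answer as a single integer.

Answer: 10

Derivation:
Step 0 (initial): 1 infected
Step 1: +4 new -> 5 infected
Step 2: +7 new -> 12 infected
Step 3: +8 new -> 20 infected
Step 4: +6 new -> 26 infected
Step 5: +6 new -> 32 infected
Step 6: +6 new -> 38 infected
Step 7: +4 new -> 42 infected
Step 8: +2 new -> 44 infected
Step 9: +1 new -> 45 infected
Step 10: +0 new -> 45 infected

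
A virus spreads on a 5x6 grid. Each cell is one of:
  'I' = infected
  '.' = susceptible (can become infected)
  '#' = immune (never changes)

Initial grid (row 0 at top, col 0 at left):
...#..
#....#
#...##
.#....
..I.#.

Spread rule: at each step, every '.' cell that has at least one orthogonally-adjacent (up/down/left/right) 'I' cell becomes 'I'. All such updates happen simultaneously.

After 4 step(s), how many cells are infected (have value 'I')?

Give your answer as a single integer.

Step 0 (initial): 1 infected
Step 1: +3 new -> 4 infected
Step 2: +3 new -> 7 infected
Step 3: +5 new -> 12 infected
Step 4: +4 new -> 16 infected

Answer: 16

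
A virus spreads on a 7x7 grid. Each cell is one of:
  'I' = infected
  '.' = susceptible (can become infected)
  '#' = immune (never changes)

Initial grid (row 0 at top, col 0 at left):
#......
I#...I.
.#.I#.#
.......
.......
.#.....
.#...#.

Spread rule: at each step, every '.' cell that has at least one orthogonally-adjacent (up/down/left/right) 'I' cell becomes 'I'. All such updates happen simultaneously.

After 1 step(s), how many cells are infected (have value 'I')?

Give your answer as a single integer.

Answer: 11

Derivation:
Step 0 (initial): 3 infected
Step 1: +8 new -> 11 infected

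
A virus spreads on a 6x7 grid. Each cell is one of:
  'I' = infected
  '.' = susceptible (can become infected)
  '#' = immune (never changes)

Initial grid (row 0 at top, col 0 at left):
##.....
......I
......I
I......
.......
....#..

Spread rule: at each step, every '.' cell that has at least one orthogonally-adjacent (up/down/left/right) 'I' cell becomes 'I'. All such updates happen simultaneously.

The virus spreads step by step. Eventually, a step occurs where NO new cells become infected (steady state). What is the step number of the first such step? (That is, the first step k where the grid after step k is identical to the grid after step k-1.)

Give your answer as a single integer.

Step 0 (initial): 3 infected
Step 1: +7 new -> 10 infected
Step 2: +10 new -> 20 infected
Step 3: +11 new -> 31 infected
Step 4: +6 new -> 37 infected
Step 5: +2 new -> 39 infected
Step 6: +0 new -> 39 infected

Answer: 6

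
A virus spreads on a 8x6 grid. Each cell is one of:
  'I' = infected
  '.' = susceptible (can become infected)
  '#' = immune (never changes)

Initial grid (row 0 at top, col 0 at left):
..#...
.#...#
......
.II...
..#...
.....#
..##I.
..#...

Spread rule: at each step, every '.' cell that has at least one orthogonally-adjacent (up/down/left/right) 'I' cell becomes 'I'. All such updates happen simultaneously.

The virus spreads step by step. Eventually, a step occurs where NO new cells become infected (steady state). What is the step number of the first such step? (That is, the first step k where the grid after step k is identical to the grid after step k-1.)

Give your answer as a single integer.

Answer: 7

Derivation:
Step 0 (initial): 3 infected
Step 1: +8 new -> 11 infected
Step 2: +11 new -> 22 infected
Step 3: +8 new -> 30 infected
Step 4: +6 new -> 36 infected
Step 5: +3 new -> 39 infected
Step 6: +1 new -> 40 infected
Step 7: +0 new -> 40 infected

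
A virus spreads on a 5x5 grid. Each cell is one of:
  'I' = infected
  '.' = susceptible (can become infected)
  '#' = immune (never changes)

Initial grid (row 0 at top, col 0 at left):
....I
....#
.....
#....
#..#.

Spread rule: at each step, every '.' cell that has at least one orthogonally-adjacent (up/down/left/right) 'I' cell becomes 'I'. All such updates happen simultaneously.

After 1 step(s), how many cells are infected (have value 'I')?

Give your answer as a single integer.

Answer: 2

Derivation:
Step 0 (initial): 1 infected
Step 1: +1 new -> 2 infected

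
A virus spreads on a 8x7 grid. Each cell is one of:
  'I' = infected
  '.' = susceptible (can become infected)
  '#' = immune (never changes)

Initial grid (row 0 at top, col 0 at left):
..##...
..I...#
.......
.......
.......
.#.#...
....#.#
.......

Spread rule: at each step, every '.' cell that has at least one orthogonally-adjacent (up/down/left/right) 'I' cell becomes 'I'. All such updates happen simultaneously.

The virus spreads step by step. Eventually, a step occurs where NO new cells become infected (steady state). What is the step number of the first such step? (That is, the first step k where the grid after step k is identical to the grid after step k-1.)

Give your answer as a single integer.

Step 0 (initial): 1 infected
Step 1: +3 new -> 4 infected
Step 2: +6 new -> 10 infected
Step 3: +8 new -> 18 infected
Step 4: +7 new -> 25 infected
Step 5: +6 new -> 31 infected
Step 6: +7 new -> 38 infected
Step 7: +5 new -> 43 infected
Step 8: +4 new -> 47 infected
Step 9: +1 new -> 48 infected
Step 10: +1 new -> 49 infected
Step 11: +0 new -> 49 infected

Answer: 11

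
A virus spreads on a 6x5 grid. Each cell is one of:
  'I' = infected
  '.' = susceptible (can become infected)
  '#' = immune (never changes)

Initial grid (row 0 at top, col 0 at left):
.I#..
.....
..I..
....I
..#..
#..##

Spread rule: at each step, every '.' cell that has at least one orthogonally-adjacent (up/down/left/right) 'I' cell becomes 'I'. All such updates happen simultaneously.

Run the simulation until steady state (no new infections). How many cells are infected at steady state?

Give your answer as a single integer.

Answer: 25

Derivation:
Step 0 (initial): 3 infected
Step 1: +9 new -> 12 infected
Step 2: +6 new -> 18 infected
Step 3: +4 new -> 22 infected
Step 4: +2 new -> 24 infected
Step 5: +1 new -> 25 infected
Step 6: +0 new -> 25 infected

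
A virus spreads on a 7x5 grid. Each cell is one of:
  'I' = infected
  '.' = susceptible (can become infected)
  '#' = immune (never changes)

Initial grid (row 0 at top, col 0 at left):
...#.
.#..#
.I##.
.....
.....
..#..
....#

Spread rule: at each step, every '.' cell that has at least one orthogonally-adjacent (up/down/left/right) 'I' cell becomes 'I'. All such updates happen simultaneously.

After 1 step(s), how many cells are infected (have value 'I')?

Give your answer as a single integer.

Step 0 (initial): 1 infected
Step 1: +2 new -> 3 infected

Answer: 3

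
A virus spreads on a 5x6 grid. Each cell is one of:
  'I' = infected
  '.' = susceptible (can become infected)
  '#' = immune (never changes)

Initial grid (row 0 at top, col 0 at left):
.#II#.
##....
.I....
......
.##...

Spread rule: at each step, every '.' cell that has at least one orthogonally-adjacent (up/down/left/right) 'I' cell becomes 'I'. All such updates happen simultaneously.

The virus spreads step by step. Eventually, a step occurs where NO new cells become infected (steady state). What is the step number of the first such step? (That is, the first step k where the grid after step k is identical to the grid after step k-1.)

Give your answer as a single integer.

Answer: 7

Derivation:
Step 0 (initial): 3 infected
Step 1: +5 new -> 8 infected
Step 2: +4 new -> 12 infected
Step 3: +4 new -> 16 infected
Step 4: +4 new -> 20 infected
Step 5: +2 new -> 22 infected
Step 6: +1 new -> 23 infected
Step 7: +0 new -> 23 infected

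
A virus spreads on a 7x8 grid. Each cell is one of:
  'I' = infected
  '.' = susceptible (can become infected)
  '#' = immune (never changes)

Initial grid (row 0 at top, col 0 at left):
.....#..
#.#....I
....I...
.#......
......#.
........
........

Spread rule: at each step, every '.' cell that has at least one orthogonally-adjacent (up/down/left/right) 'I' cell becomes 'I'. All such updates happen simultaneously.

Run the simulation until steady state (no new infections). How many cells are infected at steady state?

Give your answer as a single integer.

Answer: 51

Derivation:
Step 0 (initial): 2 infected
Step 1: +7 new -> 9 infected
Step 2: +10 new -> 19 infected
Step 3: +8 new -> 27 infected
Step 4: +8 new -> 35 infected
Step 5: +8 new -> 43 infected
Step 6: +5 new -> 48 infected
Step 7: +2 new -> 50 infected
Step 8: +1 new -> 51 infected
Step 9: +0 new -> 51 infected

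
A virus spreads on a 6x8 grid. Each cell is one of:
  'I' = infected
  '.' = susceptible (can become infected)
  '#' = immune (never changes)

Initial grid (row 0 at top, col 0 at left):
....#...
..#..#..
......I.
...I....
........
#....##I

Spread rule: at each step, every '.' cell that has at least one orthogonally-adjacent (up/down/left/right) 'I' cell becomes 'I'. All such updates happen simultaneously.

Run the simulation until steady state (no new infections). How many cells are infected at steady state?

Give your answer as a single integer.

Step 0 (initial): 3 infected
Step 1: +9 new -> 12 infected
Step 2: +12 new -> 24 infected
Step 3: +10 new -> 34 infected
Step 4: +5 new -> 39 infected
Step 5: +2 new -> 41 infected
Step 6: +1 new -> 42 infected
Step 7: +0 new -> 42 infected

Answer: 42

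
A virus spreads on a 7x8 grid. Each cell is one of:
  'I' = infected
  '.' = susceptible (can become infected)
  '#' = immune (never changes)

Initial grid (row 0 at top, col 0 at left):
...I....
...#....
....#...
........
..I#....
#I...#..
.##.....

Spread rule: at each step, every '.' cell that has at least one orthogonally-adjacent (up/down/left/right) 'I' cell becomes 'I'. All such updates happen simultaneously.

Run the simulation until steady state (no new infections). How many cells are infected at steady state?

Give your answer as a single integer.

Answer: 48

Derivation:
Step 0 (initial): 3 infected
Step 1: +5 new -> 8 infected
Step 2: +9 new -> 17 infected
Step 3: +10 new -> 27 infected
Step 4: +8 new -> 35 infected
Step 5: +5 new -> 40 infected
Step 6: +4 new -> 44 infected
Step 7: +3 new -> 47 infected
Step 8: +1 new -> 48 infected
Step 9: +0 new -> 48 infected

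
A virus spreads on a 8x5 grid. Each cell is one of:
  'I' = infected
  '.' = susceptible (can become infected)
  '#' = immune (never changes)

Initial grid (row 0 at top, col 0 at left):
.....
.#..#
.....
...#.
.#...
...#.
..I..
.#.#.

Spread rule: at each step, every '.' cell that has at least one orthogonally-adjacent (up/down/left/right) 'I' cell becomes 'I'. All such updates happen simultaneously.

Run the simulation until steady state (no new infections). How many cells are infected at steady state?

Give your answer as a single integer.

Answer: 33

Derivation:
Step 0 (initial): 1 infected
Step 1: +4 new -> 5 infected
Step 2: +4 new -> 9 infected
Step 3: +6 new -> 15 infected
Step 4: +4 new -> 19 infected
Step 5: +5 new -> 24 infected
Step 6: +4 new -> 28 infected
Step 7: +3 new -> 31 infected
Step 8: +2 new -> 33 infected
Step 9: +0 new -> 33 infected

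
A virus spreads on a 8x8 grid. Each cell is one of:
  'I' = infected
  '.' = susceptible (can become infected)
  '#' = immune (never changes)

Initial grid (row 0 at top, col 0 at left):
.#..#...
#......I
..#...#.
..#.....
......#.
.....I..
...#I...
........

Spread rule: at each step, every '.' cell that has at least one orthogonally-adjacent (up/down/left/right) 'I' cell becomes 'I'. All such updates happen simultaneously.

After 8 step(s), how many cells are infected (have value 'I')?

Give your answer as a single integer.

Step 0 (initial): 3 infected
Step 1: +8 new -> 11 infected
Step 2: +10 new -> 21 infected
Step 3: +11 new -> 32 infected
Step 4: +8 new -> 40 infected
Step 5: +7 new -> 47 infected
Step 6: +5 new -> 52 infected
Step 7: +2 new -> 54 infected
Step 8: +1 new -> 55 infected

Answer: 55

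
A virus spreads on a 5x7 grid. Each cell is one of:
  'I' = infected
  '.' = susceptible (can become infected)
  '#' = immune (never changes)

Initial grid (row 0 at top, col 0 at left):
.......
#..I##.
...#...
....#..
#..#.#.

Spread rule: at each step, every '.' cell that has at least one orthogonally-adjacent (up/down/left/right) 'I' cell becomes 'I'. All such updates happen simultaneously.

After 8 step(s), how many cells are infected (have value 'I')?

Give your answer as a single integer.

Answer: 26

Derivation:
Step 0 (initial): 1 infected
Step 1: +2 new -> 3 infected
Step 2: +4 new -> 7 infected
Step 3: +4 new -> 11 infected
Step 4: +6 new -> 17 infected
Step 5: +3 new -> 20 infected
Step 6: +1 new -> 21 infected
Step 7: +2 new -> 23 infected
Step 8: +3 new -> 26 infected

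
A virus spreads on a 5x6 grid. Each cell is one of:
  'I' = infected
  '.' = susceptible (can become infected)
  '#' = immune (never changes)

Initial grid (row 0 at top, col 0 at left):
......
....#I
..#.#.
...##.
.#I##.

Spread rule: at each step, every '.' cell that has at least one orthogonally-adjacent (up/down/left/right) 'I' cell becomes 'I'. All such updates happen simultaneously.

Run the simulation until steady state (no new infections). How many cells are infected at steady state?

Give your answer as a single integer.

Answer: 22

Derivation:
Step 0 (initial): 2 infected
Step 1: +3 new -> 5 infected
Step 2: +3 new -> 8 infected
Step 3: +4 new -> 12 infected
Step 4: +5 new -> 17 infected
Step 5: +4 new -> 21 infected
Step 6: +1 new -> 22 infected
Step 7: +0 new -> 22 infected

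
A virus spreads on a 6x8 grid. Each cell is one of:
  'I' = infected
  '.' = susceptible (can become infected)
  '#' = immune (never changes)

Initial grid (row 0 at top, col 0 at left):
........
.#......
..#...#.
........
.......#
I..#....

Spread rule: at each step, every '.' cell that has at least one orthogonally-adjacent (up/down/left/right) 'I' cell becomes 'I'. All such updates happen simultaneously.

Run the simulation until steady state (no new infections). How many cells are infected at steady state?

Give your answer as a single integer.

Step 0 (initial): 1 infected
Step 1: +2 new -> 3 infected
Step 2: +3 new -> 6 infected
Step 3: +3 new -> 9 infected
Step 4: +4 new -> 13 infected
Step 5: +3 new -> 16 infected
Step 6: +5 new -> 21 infected
Step 7: +6 new -> 27 infected
Step 8: +6 new -> 33 infected
Step 9: +4 new -> 37 infected
Step 10: +3 new -> 40 infected
Step 11: +2 new -> 42 infected
Step 12: +1 new -> 43 infected
Step 13: +0 new -> 43 infected

Answer: 43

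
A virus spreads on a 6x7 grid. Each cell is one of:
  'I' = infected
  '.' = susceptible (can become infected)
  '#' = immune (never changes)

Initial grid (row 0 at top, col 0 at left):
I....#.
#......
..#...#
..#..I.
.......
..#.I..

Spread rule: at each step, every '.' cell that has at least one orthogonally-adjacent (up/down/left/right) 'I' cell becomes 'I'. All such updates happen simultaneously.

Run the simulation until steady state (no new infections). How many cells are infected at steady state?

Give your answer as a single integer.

Answer: 36

Derivation:
Step 0 (initial): 3 infected
Step 1: +8 new -> 11 infected
Step 2: +8 new -> 19 infected
Step 3: +7 new -> 26 infected
Step 4: +6 new -> 32 infected
Step 5: +3 new -> 35 infected
Step 6: +1 new -> 36 infected
Step 7: +0 new -> 36 infected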